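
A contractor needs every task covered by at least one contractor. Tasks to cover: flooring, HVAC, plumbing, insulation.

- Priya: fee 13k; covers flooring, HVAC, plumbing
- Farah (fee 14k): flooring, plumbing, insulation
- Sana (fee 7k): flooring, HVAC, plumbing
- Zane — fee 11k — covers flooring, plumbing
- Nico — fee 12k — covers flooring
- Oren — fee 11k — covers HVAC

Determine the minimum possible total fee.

Choose Farah and Sana: together they cover flooring, HVAC, plumbing, insulation — every task.
Total fee: 14 + 7 = 21.
No cover costs less than 21.

21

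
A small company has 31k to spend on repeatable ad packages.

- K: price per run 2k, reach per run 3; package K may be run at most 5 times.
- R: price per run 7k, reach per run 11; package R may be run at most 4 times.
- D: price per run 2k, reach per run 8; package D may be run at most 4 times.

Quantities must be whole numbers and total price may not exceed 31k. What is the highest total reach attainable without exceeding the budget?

68

D has the best ratio (8/2); taking only D gives at most 4×8 = 32 (stopped by the supply cap of 4).
Mixing does better — 1×K, 3×R, and 4×D: price 31 ≤ 31, reach 1·3 + 3·11 + 4·8 = 68.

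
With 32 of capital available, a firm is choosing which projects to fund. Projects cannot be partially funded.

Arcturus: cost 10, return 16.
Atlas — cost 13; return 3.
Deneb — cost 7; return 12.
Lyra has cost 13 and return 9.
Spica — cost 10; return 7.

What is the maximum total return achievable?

Treat it as a binary knapsack problem.
Arcturus + Atlas + Deneb: cost 10 + 13 + 7 = 30 ≤ 32, return 16 + 3 + 12 = 31.
Arcturus + Deneb + Lyra: cost 10 + 7 + 13 = 30 ≤ 32, return 16 + 12 + 9 = 37.
Arcturus + Deneb + Spica: cost 10 + 7 + 10 = 27 ≤ 32, return 16 + 12 + 7 = 35.
Best is Arcturus, Deneb, and Lyra with total return 37.

37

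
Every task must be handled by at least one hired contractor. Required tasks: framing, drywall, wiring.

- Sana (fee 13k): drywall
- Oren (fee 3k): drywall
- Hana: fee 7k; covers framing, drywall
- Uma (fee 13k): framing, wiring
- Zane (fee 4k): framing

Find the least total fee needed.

16

The greedy cost-per-new-task heuristic would pick Oren, Zane, and Uma for 20, but a cheaper cover exists.
Choose Oren and Uma: together they cover framing, drywall, wiring — every task.
Total fee: 3 + 13 = 16.
No cover costs less than 16.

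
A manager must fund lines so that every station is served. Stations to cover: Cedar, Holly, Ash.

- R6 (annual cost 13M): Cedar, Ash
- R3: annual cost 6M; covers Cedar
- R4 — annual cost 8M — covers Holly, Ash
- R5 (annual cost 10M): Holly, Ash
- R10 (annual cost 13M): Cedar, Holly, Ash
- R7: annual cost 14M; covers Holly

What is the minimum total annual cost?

R10 alone covers Cedar, Holly, Ash — every station.
Total annual cost: 13.

13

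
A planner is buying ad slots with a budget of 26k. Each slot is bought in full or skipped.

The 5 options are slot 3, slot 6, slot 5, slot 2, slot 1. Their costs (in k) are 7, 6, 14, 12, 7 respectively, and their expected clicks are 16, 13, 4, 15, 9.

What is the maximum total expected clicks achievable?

slot 3 + slot 2 + slot 1: cost 7 + 12 + 7 = 26 ≤ 26, expected clicks 16 + 15 + 9 = 40.
slot 3 + slot 6 + slot 1: cost 7 + 6 + 7 = 20 ≤ 26, expected clicks 16 + 13 + 9 = 38.
slot 3 + slot 6 + slot 2: cost 7 + 6 + 12 = 25 ≤ 26, expected clicks 16 + 13 + 15 = 44.
Best is slot 3, slot 6, and slot 2 with total expected clicks 44.

44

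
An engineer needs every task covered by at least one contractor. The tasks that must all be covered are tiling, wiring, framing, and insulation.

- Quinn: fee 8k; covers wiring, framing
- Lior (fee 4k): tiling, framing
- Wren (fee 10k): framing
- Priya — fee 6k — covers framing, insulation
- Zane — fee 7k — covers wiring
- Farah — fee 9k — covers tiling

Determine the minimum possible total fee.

17

Choose Lior, Priya, and Zane: together they cover tiling, wiring, framing, insulation — every task.
Total fee: 4 + 6 + 7 = 17.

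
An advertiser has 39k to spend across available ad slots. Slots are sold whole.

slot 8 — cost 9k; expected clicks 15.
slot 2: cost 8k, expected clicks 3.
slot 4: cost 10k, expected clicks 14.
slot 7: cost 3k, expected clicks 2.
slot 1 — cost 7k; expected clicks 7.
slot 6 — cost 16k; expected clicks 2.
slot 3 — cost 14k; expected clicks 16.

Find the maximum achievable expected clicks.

47

Take slot 8, slot 4, slot 7, and slot 3: cost 9 + 10 + 3 + 14 = 36 ≤ 39, expected clicks 15 + 14 + 2 + 16 = 47.
No other feasible combination does better.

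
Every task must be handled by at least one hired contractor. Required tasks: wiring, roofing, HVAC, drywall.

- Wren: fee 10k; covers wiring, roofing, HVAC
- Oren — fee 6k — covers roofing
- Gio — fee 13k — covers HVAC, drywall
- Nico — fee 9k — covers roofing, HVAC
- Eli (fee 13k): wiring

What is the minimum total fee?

23

Choose Wren and Gio: together they cover wiring, roofing, HVAC, drywall — every task.
Total fee: 10 + 13 = 23.
No cover costs less than 23.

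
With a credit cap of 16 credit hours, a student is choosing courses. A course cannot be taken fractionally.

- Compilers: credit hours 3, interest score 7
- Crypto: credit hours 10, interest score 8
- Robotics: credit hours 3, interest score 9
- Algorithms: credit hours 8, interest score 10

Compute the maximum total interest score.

26

Treat it as a binary knapsack problem.
Allowing fractional choices, the relaxed optimum would be about 27.6, but courses are indivisible.
Compilers + Robotics + Algorithms: credit hours 3 + 3 + 8 = 14 ≤ 16, interest score 7 + 9 + 10 = 26.
Compilers + Crypto + Robotics: credit hours 3 + 10 + 3 = 16 ≤ 16, interest score 7 + 8 + 9 = 24.
Best is Compilers, Robotics, and Algorithms with total interest score 26.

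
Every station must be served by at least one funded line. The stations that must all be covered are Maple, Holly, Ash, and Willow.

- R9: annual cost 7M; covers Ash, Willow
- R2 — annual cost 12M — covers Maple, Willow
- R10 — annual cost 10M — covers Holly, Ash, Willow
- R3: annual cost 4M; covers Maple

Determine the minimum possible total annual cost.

Choose R10 and R3: together they cover Maple, Holly, Ash, Willow — every station.
Total annual cost: 10 + 4 = 14.
No cover costs less than 14.

14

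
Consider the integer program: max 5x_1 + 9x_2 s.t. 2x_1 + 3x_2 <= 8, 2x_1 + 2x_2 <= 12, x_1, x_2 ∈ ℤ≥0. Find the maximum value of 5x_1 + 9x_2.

The continuous relaxation peaks at (0, 2.67) with value 24.00; rounding to a feasible lattice point costs some objective.
(x_1,x_2)=(1,2): 2·1+3·2=8≤8, 2·1+2·2=6≤12, objective 23.
(x_1,x_2)=(2,1): 2·2+3·1=7≤8, 2·2+2·1=6≤12, objective 19.
(x_1,x_2)=(0,2): 2·0+3·2=6≤8, 2·0+2·2=4≤12, objective 18.
Maximum is 23 at (x_1,x_2)=(1,2).

23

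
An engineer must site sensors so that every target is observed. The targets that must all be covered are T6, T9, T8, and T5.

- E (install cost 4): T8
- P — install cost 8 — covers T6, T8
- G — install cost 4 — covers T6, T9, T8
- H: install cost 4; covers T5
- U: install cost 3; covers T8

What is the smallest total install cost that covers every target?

This is a weighted set-cover instance.
Choose G and H: together they cover T6, T9, T8, T5 — every target.
Total install cost: 4 + 4 = 8.
No cover costs less than 8.

8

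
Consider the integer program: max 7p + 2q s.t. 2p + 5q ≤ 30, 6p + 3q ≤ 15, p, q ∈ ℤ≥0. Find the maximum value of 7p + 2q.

The continuous relaxation peaks at (2.5, 0) with value 17.50; rounding to a feasible lattice point costs some objective.
(p,q)=(2,1): 2·2+5·1=9≤30, 6·2+3·1=15≤15, objective 16.
(p,q)=(2,0): 2·2+5·0=4≤30, 6·2+3·0=12≤15, objective 14.
The best lattice point is (2,1), giving 16.

16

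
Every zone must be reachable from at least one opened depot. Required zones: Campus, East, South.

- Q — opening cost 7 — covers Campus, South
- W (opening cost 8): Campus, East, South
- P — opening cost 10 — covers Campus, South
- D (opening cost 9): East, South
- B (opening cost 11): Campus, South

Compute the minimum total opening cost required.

8

This is an integer covering problem.
W alone covers Campus, East, South — every zone.
Total opening cost: 8.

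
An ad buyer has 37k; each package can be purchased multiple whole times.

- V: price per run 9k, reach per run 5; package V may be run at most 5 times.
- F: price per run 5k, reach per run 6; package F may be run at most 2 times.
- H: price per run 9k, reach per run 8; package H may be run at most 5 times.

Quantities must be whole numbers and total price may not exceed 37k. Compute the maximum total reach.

36

F has the best ratio (6/5); taking only F gives at most 2×6 = 12 (stopped by the supply cap of 2).
Mixing does better — 2×F and 3×H: price 37 ≤ 37, reach 2·6 + 3·8 = 36.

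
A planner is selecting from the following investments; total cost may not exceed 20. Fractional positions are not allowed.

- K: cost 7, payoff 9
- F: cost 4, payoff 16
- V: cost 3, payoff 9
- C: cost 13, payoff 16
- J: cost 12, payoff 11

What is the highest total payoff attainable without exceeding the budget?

41

F + V + C: cost 4 + 3 + 13 = 20 ≤ 20, payoff 16 + 9 + 16 = 41.
K + F + V: cost 7 + 4 + 3 = 14 ≤ 20, payoff 9 + 16 + 9 = 34.
F + V + J: cost 4 + 3 + 12 = 19 ≤ 20, payoff 16 + 9 + 11 = 36.
Best is F, V, and C with total payoff 41.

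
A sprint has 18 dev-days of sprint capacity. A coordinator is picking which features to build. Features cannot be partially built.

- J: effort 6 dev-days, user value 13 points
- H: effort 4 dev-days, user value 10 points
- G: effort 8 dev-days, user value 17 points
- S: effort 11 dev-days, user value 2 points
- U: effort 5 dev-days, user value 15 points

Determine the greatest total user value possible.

42

Take H, G, and U: effort 4 + 8 + 5 = 17 ≤ 18, user value 10 + 17 + 15 = 42.
No other feasible combination does better.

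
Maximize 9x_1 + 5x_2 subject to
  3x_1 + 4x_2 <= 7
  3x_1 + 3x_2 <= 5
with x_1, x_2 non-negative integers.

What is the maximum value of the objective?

The continuous relaxation peaks at (1.67, 0) with value 15.00; rounding to a feasible lattice point costs some objective.
(x_1,x_2)=(1,0): 3·1+4·0=3≤7, 3·1+3·0=3≤5, objective 9.
(x_1,x_2)=(0,1): 3·0+4·1=4≤7, 3·0+3·1=3≤5, objective 5.
(x_1,x_2)=(0,0): 3·0+4·0=0≤7, 3·0+3·0=0≤5, objective 0.
No feasible integer point exceeds 9.

9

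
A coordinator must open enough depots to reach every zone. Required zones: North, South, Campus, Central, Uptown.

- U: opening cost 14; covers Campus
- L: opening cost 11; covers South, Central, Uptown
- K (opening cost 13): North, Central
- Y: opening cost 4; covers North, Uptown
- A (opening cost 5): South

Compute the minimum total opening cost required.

Choose U, L, and Y: together they cover North, South, Campus, Central, Uptown — every zone.
Total opening cost: 14 + 11 + 4 = 29.

29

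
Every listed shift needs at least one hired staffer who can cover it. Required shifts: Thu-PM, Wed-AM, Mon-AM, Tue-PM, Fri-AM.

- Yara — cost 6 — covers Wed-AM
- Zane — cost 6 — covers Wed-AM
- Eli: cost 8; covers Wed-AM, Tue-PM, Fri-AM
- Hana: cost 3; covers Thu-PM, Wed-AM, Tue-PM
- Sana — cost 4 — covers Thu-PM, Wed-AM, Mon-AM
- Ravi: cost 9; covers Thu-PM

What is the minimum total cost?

12

The greedy cost-per-new-shift heuristic would pick Hana, Sana, and Eli for 15, but a cheaper cover exists.
Choose Eli and Sana: together they cover Thu-PM, Wed-AM, Mon-AM, Tue-PM, Fri-AM — every shift.
Total cost: 8 + 4 = 12.
No cover costs less than 12.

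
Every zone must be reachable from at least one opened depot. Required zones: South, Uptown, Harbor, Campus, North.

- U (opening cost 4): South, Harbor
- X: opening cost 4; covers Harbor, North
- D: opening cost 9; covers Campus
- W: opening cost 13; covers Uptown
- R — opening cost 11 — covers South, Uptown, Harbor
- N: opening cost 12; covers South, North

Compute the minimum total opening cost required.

The greedy cost-per-new-zone heuristic would pick U, X, D, and R for 28, but a cheaper cover exists.
Choose X, D, and R: together they cover South, Uptown, Harbor, Campus, North — every zone.
Total opening cost: 4 + 9 + 11 = 24.
No cover costs less than 24.

24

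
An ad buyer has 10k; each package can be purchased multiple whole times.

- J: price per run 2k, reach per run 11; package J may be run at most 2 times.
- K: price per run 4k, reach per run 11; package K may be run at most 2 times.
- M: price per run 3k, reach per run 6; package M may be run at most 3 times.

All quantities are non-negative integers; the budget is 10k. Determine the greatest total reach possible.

34

Take 2×J and 2×M: price 10 ≤ 10, reach 2·11 + 2·6 = 34.
J has the best ratio (11/2) and is taken to its limit of 2; remaining capacity is filled optimally with the others.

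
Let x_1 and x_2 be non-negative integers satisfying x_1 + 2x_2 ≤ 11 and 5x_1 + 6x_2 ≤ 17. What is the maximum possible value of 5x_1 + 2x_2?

15

The continuous relaxation peaks at (3.4, 0) with value 17.00; rounding to a feasible lattice point costs some objective.
(x_1,x_2)=(3,0): 1·3+2·0=3≤11, 5·3+6·0=15≤17, objective 15.
(x_1,x_2)=(2,1): 1·2+2·1=4≤11, 5·2+6·1=16≤17, objective 12.
(x_1,x_2)=(2,0): 1·2+2·0=2≤11, 5·2+6·0=10≤17, objective 10.
The best lattice point is (3,0), giving 15.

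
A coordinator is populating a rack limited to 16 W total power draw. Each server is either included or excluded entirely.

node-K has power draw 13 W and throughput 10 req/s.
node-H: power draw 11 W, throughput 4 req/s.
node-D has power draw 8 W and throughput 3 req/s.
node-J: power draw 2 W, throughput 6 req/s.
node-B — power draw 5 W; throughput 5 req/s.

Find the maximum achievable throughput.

node-K + node-J: power draw 13 + 2 = 15 ≤ 16, throughput 10 + 6 = 16.
node-J + node-B: power draw 2 + 5 = 7 ≤ 16, throughput 6 + 5 = 11.
node-D + node-J + node-B: power draw 8 + 2 + 5 = 15 ≤ 16, throughput 3 + 6 + 5 = 14.
Best is node-K and node-J with total throughput 16.

16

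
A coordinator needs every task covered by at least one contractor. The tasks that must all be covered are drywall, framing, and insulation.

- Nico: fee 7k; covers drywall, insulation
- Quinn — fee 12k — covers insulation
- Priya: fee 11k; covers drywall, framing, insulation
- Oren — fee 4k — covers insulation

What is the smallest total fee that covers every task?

11

The greedy cost-per-new-task heuristic would pick Nico and Priya for 18, but a cheaper cover exists.
Priya alone covers drywall, framing, insulation — every task.
Total fee: 11.
No cover costs less than 11.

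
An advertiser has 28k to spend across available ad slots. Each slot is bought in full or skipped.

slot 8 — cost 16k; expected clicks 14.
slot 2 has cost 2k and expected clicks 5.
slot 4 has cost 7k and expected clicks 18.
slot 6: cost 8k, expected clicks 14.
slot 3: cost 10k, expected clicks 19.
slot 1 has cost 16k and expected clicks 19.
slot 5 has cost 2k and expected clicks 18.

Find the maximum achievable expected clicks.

This is an integer program with binary decision variables.
slot 2 + slot 4 + slot 3 + slot 5: cost 2 + 7 + 10 + 2 = 21 ≤ 28, expected clicks 5 + 18 + 19 + 18 = 60.
slot 4 + slot 6 + slot 3 + slot 5: cost 7 + 8 + 10 + 2 = 27 ≤ 28, expected clicks 18 + 14 + 19 + 18 = 69.
Best is slot 4, slot 6, slot 3, and slot 5 with total expected clicks 69.

69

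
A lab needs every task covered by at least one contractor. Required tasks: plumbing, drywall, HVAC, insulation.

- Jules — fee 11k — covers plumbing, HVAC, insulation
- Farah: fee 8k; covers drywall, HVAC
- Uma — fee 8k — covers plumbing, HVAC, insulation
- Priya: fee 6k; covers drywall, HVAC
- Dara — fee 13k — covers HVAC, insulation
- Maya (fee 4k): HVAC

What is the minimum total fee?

This is an integer covering problem.
Choose Uma and Priya: together they cover plumbing, drywall, HVAC, insulation — every task.
Total fee: 8 + 6 = 14.

14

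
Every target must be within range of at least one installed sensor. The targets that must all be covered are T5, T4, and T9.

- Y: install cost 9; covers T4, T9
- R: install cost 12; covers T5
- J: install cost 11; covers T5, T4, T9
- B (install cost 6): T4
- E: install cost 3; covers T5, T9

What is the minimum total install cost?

Choose B and E: together they cover T5, T4, T9 — every target.
Total install cost: 6 + 3 = 9.
No cover costs less than 9.

9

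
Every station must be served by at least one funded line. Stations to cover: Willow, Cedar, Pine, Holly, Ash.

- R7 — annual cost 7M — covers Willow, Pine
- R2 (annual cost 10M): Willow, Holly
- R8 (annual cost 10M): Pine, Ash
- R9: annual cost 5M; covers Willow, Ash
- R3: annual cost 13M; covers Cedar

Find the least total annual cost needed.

33

The greedy cost-per-new-station heuristic would pick R9, R7, R2, and R3 for 35, but a cheaper cover exists.
Choose R2, R8, and R3: together they cover Willow, Cedar, Pine, Holly, Ash — every station.
Total annual cost: 10 + 10 + 13 = 33.
No cover costs less than 33.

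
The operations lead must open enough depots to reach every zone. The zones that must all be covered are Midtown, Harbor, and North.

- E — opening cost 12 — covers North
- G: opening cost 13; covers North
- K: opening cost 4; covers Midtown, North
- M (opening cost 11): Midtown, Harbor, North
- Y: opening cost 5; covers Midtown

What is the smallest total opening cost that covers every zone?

This is an integer covering problem.
The greedy cost-per-new-zone heuristic would pick K and M for 15, but a cheaper cover exists.
M alone covers Midtown, Harbor, North — every zone.
Total opening cost: 11.
No cover costs less than 11.

11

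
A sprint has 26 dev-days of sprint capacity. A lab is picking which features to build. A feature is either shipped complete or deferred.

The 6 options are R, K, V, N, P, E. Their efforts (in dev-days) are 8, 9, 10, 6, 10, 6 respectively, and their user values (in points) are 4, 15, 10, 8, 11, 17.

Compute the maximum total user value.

43

K + P + E: effort 9 + 10 + 6 = 25 ≤ 26, user value 15 + 11 + 17 = 43.
K + V + E: effort 9 + 10 + 6 = 25 ≤ 26, user value 15 + 10 + 17 = 42.
Best is K, P, and E with total user value 43.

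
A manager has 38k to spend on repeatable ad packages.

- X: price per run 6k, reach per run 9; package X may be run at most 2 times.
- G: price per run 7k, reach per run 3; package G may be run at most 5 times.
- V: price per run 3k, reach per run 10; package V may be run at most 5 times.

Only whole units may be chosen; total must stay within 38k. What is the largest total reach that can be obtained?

Take 2×X, 1×G, and 5×V: price 34 ≤ 38, reach 2·9 + 1·3 + 5·10 = 71.
V has the best ratio (10/3) and is taken to its limit of 5; remaining capacity is filled optimally with the others.

71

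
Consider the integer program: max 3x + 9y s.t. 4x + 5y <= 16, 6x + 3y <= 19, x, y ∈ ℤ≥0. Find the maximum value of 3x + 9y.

27

(x,y)=(0,3): 4·0+5·3=15≤16, 6·0+3·3=9≤19, objective 27.
(x,y)=(1,2): 4·1+5·2=14≤16, 6·1+3·2=12≤19, objective 21.
(x,y)=(0,2): 4·0+5·2=10≤16, 6·0+3·2=6≤19, objective 18.
No feasible integer point exceeds 27.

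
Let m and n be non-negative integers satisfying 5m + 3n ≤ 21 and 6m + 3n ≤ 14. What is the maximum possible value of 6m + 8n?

Relaxing integrality, the LP optimum is 37.33 at (m,n) = (0, 4.67), which is not an integer point.
(m,n)=(0,4): 5·0+3·4=12≤21, 6·0+3·4=12≤14, objective 32.
(m,n)=(0,3): 5·0+3·3=9≤21, 6·0+3·3=9≤14, objective 24.
The best lattice point is (0,4), giving 32.

32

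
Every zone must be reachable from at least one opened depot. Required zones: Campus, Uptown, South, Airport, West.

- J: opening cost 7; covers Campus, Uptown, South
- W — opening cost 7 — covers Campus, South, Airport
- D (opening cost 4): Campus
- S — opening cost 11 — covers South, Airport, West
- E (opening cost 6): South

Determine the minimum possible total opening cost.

Choose J and S: together they cover Campus, Uptown, South, Airport, West — every zone.
Total opening cost: 7 + 11 = 18.
No cover costs less than 18.

18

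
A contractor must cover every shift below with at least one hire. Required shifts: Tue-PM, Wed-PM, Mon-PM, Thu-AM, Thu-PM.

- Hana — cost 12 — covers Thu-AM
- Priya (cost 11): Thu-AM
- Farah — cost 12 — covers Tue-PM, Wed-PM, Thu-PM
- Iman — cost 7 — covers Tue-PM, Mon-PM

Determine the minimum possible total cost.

Choose Priya, Farah, and Iman: together they cover Tue-PM, Wed-PM, Mon-PM, Thu-AM, Thu-PM — every shift.
Total cost: 11 + 12 + 7 = 30.
No cover costs less than 30.

30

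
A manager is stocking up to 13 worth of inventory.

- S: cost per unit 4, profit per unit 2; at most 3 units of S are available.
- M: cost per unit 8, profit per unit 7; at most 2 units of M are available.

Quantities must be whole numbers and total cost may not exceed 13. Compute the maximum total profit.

9

This is a bounded integer knapsack.
Take 1×S and 1×M: cost 12 ≤ 13, profit 1·2 + 1·7 = 9.
No other integer combination yields more.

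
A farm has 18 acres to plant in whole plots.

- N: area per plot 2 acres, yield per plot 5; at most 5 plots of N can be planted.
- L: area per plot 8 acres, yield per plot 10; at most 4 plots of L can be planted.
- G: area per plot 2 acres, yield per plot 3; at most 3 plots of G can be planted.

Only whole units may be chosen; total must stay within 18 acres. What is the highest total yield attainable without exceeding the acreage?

35

This is a bounded integer knapsack.
N has the best ratio (5/2); taking only N gives at most 5×5 = 25 (stopped by the supply cap of 5).
Mixing does better — 5×N and 1×L: area 18 ≤ 18, yield 5·5 + 1·10 = 35.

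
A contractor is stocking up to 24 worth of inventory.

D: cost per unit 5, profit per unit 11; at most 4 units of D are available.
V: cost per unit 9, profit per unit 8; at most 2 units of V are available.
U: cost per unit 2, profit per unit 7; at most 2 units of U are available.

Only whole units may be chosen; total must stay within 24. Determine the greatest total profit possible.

This is a bounded integer knapsack.
U has the best ratio (7/2); taking only U gives at most 2×7 = 14 (stopped by the supply cap of 2).
Mixing does better — 4×D and 2×U: cost 24 ≤ 24, profit 4·11 + 2·7 = 58.

58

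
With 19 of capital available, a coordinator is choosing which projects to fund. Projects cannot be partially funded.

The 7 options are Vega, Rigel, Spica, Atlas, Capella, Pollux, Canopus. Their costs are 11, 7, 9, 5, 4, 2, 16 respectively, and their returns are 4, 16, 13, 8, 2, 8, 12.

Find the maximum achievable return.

Allowing fractional choices, the relaxed optimum would be about 39.2, but projects are indivisible.
Rigel + Spica + Pollux: cost 7 + 9 + 2 = 18 ≤ 19, return 16 + 13 + 8 = 37.
Rigel + Atlas + Capella + Pollux: cost 7 + 5 + 4 + 2 = 18 ≤ 19, return 16 + 8 + 2 + 8 = 34.
Best is Rigel, Spica, and Pollux with total return 37.

37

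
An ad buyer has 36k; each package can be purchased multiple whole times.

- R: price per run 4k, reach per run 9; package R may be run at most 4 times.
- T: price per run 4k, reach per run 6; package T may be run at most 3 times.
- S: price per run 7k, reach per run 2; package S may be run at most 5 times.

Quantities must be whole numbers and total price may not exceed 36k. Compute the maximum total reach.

R has the best ratio (9/4); taking only R gives at most 4×9 = 36 (stopped by the supply cap of 4).
Mixing does better — 4×R, 3×T, and 1×S: price 35 ≤ 36, reach 4·9 + 3·6 + 1·2 = 56.

56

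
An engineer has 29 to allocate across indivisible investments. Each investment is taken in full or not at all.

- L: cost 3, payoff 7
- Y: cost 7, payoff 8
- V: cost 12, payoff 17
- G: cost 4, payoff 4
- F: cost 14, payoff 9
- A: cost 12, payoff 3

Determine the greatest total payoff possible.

L + V + F: cost 3 + 12 + 14 = 29 ≤ 29, payoff 7 + 17 + 9 = 33.
L + Y + V: cost 3 + 7 + 12 = 22 ≤ 29, payoff 7 + 8 + 17 = 32.
L + Y + V + G: cost 3 + 7 + 12 + 4 = 26 ≤ 29, payoff 7 + 8 + 17 + 4 = 36.
Best is L, Y, V, and G with total payoff 36.

36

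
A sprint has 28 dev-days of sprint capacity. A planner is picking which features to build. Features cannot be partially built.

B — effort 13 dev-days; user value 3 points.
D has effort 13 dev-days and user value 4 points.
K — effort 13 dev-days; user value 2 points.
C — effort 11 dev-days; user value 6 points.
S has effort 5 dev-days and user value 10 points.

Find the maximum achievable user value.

16

Take C and S: effort 11 + 5 = 16 ≤ 28, user value 6 + 10 = 16.
No other feasible combination does better.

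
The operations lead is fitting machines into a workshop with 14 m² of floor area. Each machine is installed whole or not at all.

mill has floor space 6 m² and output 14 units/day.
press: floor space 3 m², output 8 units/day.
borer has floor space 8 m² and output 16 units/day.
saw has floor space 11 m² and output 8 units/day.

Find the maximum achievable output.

30

Allowing fractional choices, the relaxed optimum would be about 32.0, but machines are indivisible.
press + borer: floor space 3 + 8 = 11 ≤ 14, output 8 + 16 = 24.
mill + press: floor space 6 + 3 = 9 ≤ 14, output 14 + 8 = 22.
mill + borer: floor space 6 + 8 = 14 ≤ 14, output 14 + 16 = 30.
Best is mill and borer with total output 30.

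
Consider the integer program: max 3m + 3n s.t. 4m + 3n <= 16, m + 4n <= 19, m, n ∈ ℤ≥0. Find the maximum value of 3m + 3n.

(m,n)=(1,4): 4·1+3·4=16≤16, 1·1+4·4=17≤19, objective 15.
(m,n)=(1,3): 4·1+3·3=13≤16, 1·1+4·3=13≤19, objective 12.
The best lattice point is (1,4), giving 15.

15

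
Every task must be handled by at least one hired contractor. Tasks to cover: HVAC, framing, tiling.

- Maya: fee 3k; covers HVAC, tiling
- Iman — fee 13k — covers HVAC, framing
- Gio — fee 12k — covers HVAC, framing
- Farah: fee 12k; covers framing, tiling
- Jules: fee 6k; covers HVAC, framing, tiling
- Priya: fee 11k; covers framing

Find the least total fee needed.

6

Jules alone covers HVAC, framing, tiling — every task.
Total fee: 6.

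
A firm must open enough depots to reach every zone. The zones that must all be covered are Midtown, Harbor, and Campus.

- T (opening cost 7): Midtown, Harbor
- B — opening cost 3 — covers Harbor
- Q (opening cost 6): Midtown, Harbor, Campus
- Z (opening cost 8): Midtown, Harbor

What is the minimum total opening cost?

Q alone covers Midtown, Harbor, Campus — every zone.
Total opening cost: 6.
No cover costs less than 6.

6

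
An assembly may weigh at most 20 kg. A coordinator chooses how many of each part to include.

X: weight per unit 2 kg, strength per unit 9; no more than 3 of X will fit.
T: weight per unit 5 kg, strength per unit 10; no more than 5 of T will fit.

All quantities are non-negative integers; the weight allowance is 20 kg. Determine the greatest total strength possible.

48

X has the best ratio (9/2); taking only X gives at most 3×9 = 27 (stopped by the supply cap of 3).
Mixing does better — 2×X and 3×T: weight 19 ≤ 20, strength 2·9 + 3·10 = 48.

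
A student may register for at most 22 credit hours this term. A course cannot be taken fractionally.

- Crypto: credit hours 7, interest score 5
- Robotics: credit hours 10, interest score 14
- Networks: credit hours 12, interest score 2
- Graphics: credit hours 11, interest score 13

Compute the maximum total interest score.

27

Allowing fractional choices, the relaxed optimum would be about 27.7, but courses are indivisible.
Crypto + Robotics: credit hours 7 + 10 = 17 ≤ 22, interest score 5 + 14 = 19.
Robotics + Graphics: credit hours 10 + 11 = 21 ≤ 22, interest score 14 + 13 = 27.
Best is Robotics and Graphics with total interest score 27.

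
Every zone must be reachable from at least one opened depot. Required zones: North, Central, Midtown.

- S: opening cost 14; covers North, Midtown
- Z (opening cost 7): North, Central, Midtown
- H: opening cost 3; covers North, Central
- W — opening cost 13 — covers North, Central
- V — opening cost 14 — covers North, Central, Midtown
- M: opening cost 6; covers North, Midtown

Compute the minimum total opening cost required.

7

The greedy cost-per-new-zone heuristic would pick H and M for 9, but a cheaper cover exists.
Z alone covers North, Central, Midtown — every zone.
Total opening cost: 7.
No cover costs less than 7.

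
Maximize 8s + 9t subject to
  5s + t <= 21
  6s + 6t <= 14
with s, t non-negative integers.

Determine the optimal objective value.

18

(s,t)=(0,2) is feasible, giving 18.
(s,t)=(1,1) is feasible, giving 17.
(s,t)=(0,1) is feasible, giving 9.
The best lattice point is (0,2), giving 18.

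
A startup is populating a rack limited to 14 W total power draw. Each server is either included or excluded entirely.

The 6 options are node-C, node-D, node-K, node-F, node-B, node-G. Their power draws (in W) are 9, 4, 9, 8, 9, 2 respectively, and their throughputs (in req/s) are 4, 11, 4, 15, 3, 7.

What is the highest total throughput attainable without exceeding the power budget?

This is a 0-1 knapsack instance.
node-D + node-F + node-G: power draw 4 + 8 + 2 = 14 ≤ 14, throughput 11 + 15 + 7 = 33.
node-D + node-F: power draw 4 + 8 = 12 ≤ 14, throughput 11 + 15 = 26.
Best is node-D, node-F, and node-G with total throughput 33.

33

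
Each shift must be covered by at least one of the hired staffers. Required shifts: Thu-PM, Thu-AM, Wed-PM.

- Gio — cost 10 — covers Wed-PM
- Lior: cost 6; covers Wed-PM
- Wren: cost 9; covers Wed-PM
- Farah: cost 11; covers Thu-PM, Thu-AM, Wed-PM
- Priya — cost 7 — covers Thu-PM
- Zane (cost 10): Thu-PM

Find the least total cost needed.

11

Farah alone covers Thu-PM, Thu-AM, Wed-PM — every shift.
Total cost: 11.
No cover costs less than 11.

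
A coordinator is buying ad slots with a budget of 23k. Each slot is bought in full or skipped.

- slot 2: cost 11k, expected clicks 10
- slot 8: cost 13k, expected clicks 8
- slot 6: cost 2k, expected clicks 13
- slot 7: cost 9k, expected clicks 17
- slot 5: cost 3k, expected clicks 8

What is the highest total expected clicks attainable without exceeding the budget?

slot 6 + slot 7 + slot 5: cost 2 + 9 + 3 = 14 ≤ 23, expected clicks 13 + 17 + 8 = 38.
slot 2 + slot 6 + slot 7: cost 11 + 2 + 9 = 22 ≤ 23, expected clicks 10 + 13 + 17 = 40.
Best is slot 2, slot 6, and slot 7 with total expected clicks 40.

40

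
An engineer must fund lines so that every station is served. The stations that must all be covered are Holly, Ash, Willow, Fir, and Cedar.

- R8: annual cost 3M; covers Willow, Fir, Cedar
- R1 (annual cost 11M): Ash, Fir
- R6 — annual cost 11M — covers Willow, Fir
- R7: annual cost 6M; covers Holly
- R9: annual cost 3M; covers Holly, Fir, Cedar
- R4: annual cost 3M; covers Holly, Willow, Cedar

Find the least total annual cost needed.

14

The greedy cost-per-new-station heuristic would pick R8, R9, and R1 for 17, but a cheaper cover exists.
Choose R1 and R4: together they cover Holly, Ash, Willow, Fir, Cedar — every station.
Total annual cost: 11 + 3 = 14.
No cover costs less than 14.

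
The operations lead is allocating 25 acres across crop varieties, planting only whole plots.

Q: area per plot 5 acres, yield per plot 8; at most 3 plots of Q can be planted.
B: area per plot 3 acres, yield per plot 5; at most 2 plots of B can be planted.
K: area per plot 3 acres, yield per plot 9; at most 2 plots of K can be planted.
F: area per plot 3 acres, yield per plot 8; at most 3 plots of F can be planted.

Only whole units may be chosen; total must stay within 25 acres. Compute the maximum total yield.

1×Q, 1×B, 2×K, and 3×F: area 23 ≤ 25, yield 1·8 + 1·5 + 2·9 + 3·8 = 55.
2×Q, 2×K, and 3×F: area 25 ≤ 25, yield 2·8 + 2·9 + 3·8 = 58.
Best is 58.

58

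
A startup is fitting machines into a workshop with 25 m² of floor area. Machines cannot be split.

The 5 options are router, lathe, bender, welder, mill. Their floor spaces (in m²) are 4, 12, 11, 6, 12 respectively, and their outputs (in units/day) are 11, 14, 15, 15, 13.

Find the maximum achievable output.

This is a 0-1 knapsack instance.
router + welder + mill: floor space 4 + 6 + 12 = 22 ≤ 25, output 11 + 15 + 13 = 39.
router + bender + welder: floor space 4 + 11 + 6 = 21 ≤ 25, output 11 + 15 + 15 = 41.
router + lathe + welder: floor space 4 + 12 + 6 = 22 ≤ 25, output 11 + 14 + 15 = 40.
Best is router, bender, and welder with total output 41.

41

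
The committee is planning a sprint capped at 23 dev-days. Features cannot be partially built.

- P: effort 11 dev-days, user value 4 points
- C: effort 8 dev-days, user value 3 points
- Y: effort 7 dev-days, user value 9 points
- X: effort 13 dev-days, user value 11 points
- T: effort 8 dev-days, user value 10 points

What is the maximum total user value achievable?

Allowing fractional choices, the relaxed optimum would be about 25.8, but features are indivisible.
C + Y + T: effort 8 + 7 + 8 = 23 ≤ 23, user value 3 + 9 + 10 = 22.
Y + X: effort 7 + 13 = 20 ≤ 23, user value 9 + 11 = 20.
X + T: effort 13 + 8 = 21 ≤ 23, user value 11 + 10 = 21.
Best is C, Y, and T with total user value 22.

22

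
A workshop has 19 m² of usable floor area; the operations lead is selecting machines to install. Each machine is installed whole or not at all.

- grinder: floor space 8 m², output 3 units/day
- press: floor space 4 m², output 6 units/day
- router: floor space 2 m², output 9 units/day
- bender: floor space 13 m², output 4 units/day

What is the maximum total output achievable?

19

Allowing fractional choices, the relaxed optimum would be about 19.5, but machines are indivisible.
press + router: floor space 4 + 2 = 6 ≤ 19, output 6 + 9 = 15.
grinder + press + router: floor space 8 + 4 + 2 = 14 ≤ 19, output 3 + 6 + 9 = 18.
press + router + bender: floor space 4 + 2 + 13 = 19 ≤ 19, output 6 + 9 + 4 = 19.
Best is press, router, and bender with total output 19.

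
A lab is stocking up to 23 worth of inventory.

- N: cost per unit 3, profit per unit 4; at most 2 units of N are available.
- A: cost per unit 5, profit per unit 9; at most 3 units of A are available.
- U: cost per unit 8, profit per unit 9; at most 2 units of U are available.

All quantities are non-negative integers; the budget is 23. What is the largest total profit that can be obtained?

36

Take 3×A and 1×U: cost 23 ≤ 23, profit 3·9 + 1·9 = 36.
A has the best ratio (9/5) and is taken to its limit of 3; remaining capacity is filled optimally with the others.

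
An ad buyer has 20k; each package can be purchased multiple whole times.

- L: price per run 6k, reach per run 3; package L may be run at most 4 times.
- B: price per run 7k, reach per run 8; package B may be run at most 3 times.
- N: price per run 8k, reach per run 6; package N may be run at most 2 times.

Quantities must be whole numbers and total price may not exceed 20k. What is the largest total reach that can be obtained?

This is a bounded integer knapsack.
B has the best ratio (8/7); taking only B gives at most 2×8 = 16 (stopped by the price limit).
Mixing does better — 1×L and 2×B: price 20 ≤ 20, reach 1·3 + 2·8 = 19.

19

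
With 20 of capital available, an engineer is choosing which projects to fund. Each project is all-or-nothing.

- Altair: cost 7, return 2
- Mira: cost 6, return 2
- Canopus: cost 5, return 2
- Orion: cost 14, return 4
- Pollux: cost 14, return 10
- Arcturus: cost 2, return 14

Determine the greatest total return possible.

This is an integer program with binary decision variables.
Take Pollux and Arcturus: cost 14 + 2 = 16 ≤ 20, return 10 + 14 = 24.
No other feasible combination does better.

24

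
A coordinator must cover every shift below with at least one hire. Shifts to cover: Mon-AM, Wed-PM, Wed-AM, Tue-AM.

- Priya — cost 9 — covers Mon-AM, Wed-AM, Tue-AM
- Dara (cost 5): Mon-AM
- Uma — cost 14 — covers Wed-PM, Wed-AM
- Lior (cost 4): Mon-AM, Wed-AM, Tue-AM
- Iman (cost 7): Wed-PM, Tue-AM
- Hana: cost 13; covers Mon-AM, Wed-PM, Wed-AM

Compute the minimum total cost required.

Choose Lior and Iman: together they cover Mon-AM, Wed-PM, Wed-AM, Tue-AM — every shift.
Total cost: 4 + 7 = 11.
No cover costs less than 11.

11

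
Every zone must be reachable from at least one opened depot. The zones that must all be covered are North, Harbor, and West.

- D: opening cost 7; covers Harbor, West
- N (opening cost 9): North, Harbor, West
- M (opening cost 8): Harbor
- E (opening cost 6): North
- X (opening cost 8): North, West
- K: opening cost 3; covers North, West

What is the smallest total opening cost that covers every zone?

The greedy cost-per-new-zone heuristic would pick K and D for 10, but a cheaper cover exists.
N alone covers North, Harbor, West — every zone.
Total opening cost: 9.
No cover costs less than 9.

9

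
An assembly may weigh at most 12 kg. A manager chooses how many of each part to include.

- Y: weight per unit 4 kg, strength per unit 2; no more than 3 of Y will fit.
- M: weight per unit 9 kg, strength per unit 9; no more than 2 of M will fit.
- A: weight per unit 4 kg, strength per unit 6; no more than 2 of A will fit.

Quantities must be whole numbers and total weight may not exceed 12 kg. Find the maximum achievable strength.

A has the best ratio (6/4); taking only A gives at most 2×6 = 12 (stopped by the supply cap of 2).
Mixing does better — 1×Y and 2×A: weight 12 ≤ 12, strength 1·2 + 2·6 = 14.

14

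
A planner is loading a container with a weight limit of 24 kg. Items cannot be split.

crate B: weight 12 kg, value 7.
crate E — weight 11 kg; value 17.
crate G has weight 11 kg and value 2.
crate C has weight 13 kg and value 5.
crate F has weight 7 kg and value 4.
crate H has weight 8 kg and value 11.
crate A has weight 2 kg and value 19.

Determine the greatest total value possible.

crate E + crate F + crate A: weight 11 + 7 + 2 = 20 ≤ 24, value 17 + 4 + 19 = 40.
crate E + crate H + crate A: weight 11 + 8 + 2 = 21 ≤ 24, value 17 + 11 + 19 = 47.
crate E + crate G + crate A: weight 11 + 11 + 2 = 24 ≤ 24, value 17 + 2 + 19 = 38.
Best is crate E, crate H, and crate A with total value 47.

47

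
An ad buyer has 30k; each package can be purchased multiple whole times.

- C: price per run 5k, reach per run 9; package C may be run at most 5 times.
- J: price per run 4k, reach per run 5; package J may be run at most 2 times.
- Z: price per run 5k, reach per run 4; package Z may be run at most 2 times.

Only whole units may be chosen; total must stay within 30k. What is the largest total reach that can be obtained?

C has the best ratio (9/5); taking only C gives at most 5×9 = 45 (stopped by the supply cap of 5).
Mixing does better — 5×C and 1×J: price 29 ≤ 30, reach 5·9 + 1·5 = 50.

50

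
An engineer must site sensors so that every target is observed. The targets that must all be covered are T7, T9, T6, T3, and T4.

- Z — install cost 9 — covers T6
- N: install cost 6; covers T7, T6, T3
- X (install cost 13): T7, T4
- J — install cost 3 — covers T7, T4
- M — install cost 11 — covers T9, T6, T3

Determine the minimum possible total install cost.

14

The greedy cost-per-new-target heuristic would pick J, N, and M for 20, but a cheaper cover exists.
Choose J and M: together they cover T7, T9, T6, T3, T4 — every target.
Total install cost: 3 + 11 = 14.
No cover costs less than 14.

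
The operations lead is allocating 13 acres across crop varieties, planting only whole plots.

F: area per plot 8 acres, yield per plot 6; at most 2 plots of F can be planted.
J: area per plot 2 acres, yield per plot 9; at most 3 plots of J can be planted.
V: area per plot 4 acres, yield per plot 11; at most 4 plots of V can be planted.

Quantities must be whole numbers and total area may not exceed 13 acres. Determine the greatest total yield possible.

J has the best ratio (9/2); taking only J gives at most 3×9 = 27 (stopped by the supply cap of 3).
Mixing does better — 2×J and 2×V: area 12 ≤ 13, yield 2·9 + 2·11 = 40.

40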